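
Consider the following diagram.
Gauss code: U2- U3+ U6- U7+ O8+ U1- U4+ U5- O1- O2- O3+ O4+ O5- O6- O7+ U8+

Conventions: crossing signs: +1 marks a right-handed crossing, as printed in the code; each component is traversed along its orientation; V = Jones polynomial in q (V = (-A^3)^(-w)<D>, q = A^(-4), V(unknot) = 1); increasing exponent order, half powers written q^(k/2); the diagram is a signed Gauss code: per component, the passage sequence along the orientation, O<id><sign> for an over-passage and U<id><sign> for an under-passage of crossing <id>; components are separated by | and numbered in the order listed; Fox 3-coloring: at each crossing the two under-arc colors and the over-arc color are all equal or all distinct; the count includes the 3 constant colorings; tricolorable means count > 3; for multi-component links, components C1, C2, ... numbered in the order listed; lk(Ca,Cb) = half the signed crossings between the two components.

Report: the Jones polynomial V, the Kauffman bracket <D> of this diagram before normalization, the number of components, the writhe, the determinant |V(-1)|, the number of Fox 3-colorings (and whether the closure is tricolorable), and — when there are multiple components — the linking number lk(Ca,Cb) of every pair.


V = 1
<D> = 1 (w = 0)
1 component over 8 crossings, w = 0
3 Fox colorings among 3^8, |V(-1)| = 1: not tricolorable
why: w = 0 (over 8 crossings) is diagram-only; (-A^3)^(0) removes it from V


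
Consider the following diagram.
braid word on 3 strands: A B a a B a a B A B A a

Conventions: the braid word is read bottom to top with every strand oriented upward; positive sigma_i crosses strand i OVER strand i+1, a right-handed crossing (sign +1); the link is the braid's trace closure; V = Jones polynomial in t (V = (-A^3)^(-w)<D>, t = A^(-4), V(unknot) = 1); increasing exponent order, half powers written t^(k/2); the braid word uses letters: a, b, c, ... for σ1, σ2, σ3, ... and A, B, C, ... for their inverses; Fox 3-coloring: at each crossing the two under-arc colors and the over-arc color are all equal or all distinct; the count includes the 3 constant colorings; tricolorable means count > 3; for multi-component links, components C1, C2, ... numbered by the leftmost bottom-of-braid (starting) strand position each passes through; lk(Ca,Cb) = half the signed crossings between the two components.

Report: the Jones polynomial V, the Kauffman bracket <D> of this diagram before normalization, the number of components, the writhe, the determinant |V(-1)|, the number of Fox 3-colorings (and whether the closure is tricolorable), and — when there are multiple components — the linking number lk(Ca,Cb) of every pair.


V(t) = -t^-5 + t^-4 - t^-3 + 2t^-2 - t^-1 + 2 - t
bracket: -A^-10 + 2A^-6 - A^-2 + 2A^2 - A^6 + A^10 - A^14, w = -2
1 component, writhe -2, over 12 crossings
det 9, colorings 9 of 3^12 — tricolorable
observation: w = -2 (over 12 crossings) is diagram-only; (-A^3)^(2) removes it from V


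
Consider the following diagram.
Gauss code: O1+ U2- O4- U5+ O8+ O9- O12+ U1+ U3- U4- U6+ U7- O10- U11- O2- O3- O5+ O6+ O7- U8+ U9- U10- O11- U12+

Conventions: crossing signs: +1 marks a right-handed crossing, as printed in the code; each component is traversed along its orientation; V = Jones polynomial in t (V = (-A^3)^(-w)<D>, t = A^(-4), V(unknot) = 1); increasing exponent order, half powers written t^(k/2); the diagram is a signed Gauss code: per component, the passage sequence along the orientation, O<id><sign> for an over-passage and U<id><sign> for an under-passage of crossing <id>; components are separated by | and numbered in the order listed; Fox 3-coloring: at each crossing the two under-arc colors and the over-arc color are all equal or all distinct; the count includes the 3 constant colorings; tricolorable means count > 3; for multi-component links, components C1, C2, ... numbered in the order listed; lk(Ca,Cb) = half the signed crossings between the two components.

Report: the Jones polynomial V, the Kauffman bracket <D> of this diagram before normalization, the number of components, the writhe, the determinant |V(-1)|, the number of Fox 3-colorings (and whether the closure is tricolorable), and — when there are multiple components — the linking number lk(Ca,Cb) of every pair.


V(t) = -t^-4 + t^-3 + t^-1
bracket: A^-2 + A^6 - A^10, w = -2
1 component, writhe -2, over 12 crossings
det 3, colorings 9 of 3^12 — tricolorable
observation: the span of V is 3, forcing >= 3 crossings in any diagram


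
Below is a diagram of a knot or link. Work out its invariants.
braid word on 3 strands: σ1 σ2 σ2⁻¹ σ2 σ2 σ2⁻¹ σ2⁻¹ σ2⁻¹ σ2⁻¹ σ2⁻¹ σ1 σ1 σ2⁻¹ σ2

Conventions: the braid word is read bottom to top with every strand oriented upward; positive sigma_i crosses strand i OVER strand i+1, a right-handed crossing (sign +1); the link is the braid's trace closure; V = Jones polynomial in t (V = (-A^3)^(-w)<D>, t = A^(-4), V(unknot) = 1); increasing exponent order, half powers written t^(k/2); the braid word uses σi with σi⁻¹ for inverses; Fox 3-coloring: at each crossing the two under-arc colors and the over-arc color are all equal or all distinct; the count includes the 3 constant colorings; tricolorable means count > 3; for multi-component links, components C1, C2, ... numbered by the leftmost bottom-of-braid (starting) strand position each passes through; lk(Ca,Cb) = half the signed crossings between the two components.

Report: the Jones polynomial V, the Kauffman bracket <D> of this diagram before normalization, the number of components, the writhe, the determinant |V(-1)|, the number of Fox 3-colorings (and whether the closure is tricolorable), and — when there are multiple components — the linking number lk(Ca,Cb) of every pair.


V = -t^-3 + t^-2 - t^-1 + 3 - t + t^2 - t^3
<D> = -A^-12 + A^-8 - A^-4 + 3 - A^4 + A^8 - A^12 (w = 0)
1 component over 14 crossings, w = 0
27 Fox colorings among 3^14, |V(-1)| = 9: tricolorable
why: w = 0 shifts under R1 moves; the (-A^3)^(0) factor cancels that in V


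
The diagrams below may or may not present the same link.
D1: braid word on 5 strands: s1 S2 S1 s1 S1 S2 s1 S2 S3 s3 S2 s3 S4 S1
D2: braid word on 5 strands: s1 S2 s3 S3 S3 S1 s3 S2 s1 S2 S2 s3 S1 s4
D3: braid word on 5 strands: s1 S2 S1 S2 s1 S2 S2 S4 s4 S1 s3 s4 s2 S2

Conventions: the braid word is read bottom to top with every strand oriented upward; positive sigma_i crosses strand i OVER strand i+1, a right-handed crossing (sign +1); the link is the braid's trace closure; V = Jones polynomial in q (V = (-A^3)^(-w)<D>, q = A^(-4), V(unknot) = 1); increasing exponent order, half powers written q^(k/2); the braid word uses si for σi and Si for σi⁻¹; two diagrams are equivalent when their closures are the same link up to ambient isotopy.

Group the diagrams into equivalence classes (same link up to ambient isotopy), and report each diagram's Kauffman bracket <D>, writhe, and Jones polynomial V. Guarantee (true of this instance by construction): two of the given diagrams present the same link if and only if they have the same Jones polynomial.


classes: {D1, D2, D3}
V(D1) = -q^-4 + q^-3 + q^-1  [14 crossings, <D> = A^-8 + 1 - A^4, w = -4]
V(D2) = -q^-4 + q^-3 + q^-1  [14 crossings, <D> = A^-2 + A^6 - A^10, w = -2]
V(D3) = -q^-4 + q^-3 + q^-1  (w -2, c 14, <D> = A^-2 + A^6 - A^10)
insight: one V(q) for all 3 diagrams — one class (guaranteed)


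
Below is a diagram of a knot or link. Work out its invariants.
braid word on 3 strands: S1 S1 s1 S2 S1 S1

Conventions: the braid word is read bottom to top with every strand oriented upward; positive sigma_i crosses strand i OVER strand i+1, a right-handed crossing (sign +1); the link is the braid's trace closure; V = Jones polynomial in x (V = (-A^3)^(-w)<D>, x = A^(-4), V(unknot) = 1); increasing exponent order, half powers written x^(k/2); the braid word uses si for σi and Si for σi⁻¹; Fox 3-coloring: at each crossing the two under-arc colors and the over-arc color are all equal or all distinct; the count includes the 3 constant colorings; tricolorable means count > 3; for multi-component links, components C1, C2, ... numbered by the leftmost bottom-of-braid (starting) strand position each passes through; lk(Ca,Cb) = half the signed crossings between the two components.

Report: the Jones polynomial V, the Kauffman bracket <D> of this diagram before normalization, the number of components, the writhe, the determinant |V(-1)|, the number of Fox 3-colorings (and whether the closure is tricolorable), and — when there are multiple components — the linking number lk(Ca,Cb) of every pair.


V(x) = -x^-4 + x^-3 + x^-1
bracket: A^-8 + 1 - A^4, w = -4
1 component, writhe -4, over 6 crossings
det 3, colorings 9 of 3^6 — tricolorable
observation: the span of V is 3, forcing >= 3 crossings in any diagram


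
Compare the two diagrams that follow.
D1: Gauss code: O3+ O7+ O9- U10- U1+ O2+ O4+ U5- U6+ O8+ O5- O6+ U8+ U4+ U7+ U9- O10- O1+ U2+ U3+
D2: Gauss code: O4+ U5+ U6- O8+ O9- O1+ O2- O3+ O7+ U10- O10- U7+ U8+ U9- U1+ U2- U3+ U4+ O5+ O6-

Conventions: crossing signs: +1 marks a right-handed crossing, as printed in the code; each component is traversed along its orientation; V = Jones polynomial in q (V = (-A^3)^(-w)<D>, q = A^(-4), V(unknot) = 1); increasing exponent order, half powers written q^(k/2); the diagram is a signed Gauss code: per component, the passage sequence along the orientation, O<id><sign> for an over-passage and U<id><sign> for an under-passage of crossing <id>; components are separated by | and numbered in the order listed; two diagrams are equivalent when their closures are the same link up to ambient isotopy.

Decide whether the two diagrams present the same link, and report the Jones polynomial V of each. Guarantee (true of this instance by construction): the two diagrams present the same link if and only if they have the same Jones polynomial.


same link: yes
V(D1) = 1  [10 crossings, <D> = A^12, w = +4]
V(D2) = 1  (w +2, c 10, <D> = A^6)
note: one V(q) for all 2 diagrams — one class (guaranteed)


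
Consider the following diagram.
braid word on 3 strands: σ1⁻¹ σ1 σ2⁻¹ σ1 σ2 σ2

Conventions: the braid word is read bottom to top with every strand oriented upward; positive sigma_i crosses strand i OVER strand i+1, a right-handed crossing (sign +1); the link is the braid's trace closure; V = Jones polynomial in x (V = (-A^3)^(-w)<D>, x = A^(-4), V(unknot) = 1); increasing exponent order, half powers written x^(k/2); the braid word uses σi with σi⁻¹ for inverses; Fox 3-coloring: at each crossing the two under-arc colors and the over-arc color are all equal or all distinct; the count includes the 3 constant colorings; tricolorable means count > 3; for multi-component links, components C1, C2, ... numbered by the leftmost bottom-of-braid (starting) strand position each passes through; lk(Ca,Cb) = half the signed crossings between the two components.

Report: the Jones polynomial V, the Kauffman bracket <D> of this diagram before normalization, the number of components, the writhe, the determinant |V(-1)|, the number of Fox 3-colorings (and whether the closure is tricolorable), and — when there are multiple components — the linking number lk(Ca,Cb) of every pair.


V = 1
<D> = A^6 (w = +2)
1 component over 6 crossings, w = +2
3 Fox colorings among 3^6, |V(-1)| = 1: not tricolorable
why: the word shrinks to σ2⁻¹ σ1 σ2 σ2 after cancelling


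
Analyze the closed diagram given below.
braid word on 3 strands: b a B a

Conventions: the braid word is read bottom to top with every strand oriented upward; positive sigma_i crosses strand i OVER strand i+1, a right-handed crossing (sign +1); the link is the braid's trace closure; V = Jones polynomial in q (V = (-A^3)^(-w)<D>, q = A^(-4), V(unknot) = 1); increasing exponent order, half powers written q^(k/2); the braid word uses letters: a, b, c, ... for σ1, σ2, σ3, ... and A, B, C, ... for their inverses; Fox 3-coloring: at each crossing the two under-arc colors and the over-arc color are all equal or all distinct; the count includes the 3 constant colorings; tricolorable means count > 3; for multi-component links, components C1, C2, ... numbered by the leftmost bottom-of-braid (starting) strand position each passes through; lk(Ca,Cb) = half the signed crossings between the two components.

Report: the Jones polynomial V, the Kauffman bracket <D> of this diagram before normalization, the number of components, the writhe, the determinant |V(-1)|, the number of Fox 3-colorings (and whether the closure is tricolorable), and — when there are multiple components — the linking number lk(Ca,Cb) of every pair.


Jones polynomial: V(q) = 1
<D> = A^6; writhe +2
components 1, writhe +2 (4 crossings)
3-colorings: 3 of 3^4, det 1 — not tricolorable
note: det 1 = |V(-1)|; not divisible by 3, so not tricolorable


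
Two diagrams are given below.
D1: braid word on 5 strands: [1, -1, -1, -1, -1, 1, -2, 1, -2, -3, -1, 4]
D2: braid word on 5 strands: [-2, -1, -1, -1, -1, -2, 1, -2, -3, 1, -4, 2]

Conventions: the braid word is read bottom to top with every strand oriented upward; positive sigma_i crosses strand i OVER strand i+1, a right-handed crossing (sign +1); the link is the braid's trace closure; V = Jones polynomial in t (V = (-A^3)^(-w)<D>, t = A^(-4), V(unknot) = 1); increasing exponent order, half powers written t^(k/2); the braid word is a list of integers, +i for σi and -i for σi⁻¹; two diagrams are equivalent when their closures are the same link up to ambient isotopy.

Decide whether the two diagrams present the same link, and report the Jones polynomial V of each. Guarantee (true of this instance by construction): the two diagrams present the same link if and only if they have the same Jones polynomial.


equivalent: yes
V(D1) = -t^-6 + t^-5 - t^-4 + 2t^-3 - t^-2 + t^-1  (w -4, c 12, <D> = A^-8 - A^-4 + 2 - A^4 + A^8 - A^12)
V(D2) = -t^-6 + t^-5 - t^-4 + 2t^-3 - t^-2 + t^-1  [12 crossings, <D> = A^-14 - A^-10 + 2A^-6 - A^-2 + A^2 - A^6, w = -6]
key observation: from 12 to 12 crossings by R-moves: one link, two diagrams


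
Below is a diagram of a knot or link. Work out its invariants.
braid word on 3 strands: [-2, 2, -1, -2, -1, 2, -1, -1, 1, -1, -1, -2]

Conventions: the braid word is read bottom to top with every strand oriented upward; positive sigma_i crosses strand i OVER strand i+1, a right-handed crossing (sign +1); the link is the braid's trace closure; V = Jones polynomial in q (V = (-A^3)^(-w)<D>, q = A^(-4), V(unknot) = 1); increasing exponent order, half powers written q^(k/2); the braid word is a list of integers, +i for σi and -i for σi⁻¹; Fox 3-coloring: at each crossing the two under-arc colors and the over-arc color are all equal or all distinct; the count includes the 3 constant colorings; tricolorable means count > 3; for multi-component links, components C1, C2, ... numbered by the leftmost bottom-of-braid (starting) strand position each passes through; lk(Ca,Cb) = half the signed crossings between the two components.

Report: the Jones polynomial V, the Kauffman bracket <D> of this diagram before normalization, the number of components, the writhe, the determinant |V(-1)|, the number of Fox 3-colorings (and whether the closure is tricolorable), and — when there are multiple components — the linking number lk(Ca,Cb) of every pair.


V = q^-8 - q^-7 + 2q^-6 - q^-5 + 2q^-4 + q^-2
<D> = A^-10 + 2A^-2 - A^2 + 2A^6 - A^10 + A^14 (w = -6)
3 components over 12 crossings, w = -6
lk(C1,C2): 0
lk(C1,C3) = -2
linking number lk(C2,C3) = -1
3 Fox colorings among 3^12, |V(-1)| = 8: not tricolorable
why: the span of V is 6, within the link bound 12 + 3 - 1


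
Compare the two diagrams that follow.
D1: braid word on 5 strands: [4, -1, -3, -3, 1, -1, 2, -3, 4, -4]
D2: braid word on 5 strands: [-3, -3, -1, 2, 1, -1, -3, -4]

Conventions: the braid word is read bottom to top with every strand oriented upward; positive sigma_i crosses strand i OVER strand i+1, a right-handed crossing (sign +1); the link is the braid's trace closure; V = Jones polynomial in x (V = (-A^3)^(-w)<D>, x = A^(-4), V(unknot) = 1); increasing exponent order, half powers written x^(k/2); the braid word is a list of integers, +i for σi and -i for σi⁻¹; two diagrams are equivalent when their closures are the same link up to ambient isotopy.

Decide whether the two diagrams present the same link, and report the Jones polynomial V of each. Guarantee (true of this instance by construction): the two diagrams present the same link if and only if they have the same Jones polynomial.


same link: yes
V(D1) = -x^-4 + x^-3 + x^-1  [10 crossings, <D> = A^-2 + A^6 - A^10, w = -2]
D2 (bracket A^-8 + 1 - A^4; 8 crossings at w = -4): V = -x^-4 + x^-3 + x^-1
note: all 2 diagrams share one V(x), hence one class


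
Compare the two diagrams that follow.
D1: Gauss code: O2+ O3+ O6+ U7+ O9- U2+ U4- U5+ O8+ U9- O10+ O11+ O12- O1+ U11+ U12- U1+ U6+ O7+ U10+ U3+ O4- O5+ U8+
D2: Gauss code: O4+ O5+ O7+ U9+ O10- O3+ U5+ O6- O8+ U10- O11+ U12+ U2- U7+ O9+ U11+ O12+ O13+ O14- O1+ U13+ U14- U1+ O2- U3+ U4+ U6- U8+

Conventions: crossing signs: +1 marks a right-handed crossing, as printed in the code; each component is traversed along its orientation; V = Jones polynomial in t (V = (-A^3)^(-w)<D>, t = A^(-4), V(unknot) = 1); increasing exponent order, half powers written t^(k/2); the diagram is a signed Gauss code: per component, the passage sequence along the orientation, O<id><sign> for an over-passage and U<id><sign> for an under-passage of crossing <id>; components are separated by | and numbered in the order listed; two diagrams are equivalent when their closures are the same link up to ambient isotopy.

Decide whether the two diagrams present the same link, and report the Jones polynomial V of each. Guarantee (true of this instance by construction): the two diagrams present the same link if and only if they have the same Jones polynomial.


equivalent: yes
V(D1) = t - t^2 + 2t^3 - t^4 + t^5 - t^6  (w +6, c 12, <D> = -A^-6 + A^-2 - A^2 + 2A^6 - A^10 + A^14)
V(D2) = t - t^2 + 2t^3 - t^4 + t^5 - t^6  (w +6, c 14, <D> = -A^-6 + A^-2 - A^2 + 2A^6 - A^10 + A^14)
why: from 12 to 14 crossings by R-moves: one link, two diagrams


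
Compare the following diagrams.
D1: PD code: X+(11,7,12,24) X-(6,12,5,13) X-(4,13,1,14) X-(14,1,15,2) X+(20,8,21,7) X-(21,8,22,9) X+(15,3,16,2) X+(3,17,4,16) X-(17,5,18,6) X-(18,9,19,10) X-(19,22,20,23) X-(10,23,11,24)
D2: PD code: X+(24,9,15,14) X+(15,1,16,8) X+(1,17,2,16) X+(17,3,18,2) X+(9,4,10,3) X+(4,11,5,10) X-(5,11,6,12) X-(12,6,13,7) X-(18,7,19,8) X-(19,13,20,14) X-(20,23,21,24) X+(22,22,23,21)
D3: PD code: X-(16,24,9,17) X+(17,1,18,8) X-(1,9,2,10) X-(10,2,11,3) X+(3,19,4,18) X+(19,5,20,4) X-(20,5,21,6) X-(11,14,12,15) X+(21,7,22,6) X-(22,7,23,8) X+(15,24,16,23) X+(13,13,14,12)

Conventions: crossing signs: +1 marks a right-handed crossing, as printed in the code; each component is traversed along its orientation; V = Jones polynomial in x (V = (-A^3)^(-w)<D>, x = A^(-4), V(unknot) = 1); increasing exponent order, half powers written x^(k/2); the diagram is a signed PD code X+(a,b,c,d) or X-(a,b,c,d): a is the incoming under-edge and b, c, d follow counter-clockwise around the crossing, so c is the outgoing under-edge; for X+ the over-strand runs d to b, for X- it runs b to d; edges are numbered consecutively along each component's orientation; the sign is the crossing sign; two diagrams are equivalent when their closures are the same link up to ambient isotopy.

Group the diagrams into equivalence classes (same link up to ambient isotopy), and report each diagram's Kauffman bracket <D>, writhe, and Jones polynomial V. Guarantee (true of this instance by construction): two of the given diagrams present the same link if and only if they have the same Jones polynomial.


equivalence classes: {D1} | {D2} | {D3}
D1 (bracket A^-12 + A^-8 + A^-4 + 1; 12 crossings at w = -4): V = x^-3 + x^-2 + x^-1 + 1
V(D2) = 1 + x + x^2 + x^3  [12 crossings, <D> = A^-6 + A^-2 + A^2 + A^6, w = +2]
V(D3) = x^-2 + 2 + x^2  (w 0, c 12, <D> = A^-8 + 2 + A^8)
observation: comparing 3 Jones polynomials yields 3 groups


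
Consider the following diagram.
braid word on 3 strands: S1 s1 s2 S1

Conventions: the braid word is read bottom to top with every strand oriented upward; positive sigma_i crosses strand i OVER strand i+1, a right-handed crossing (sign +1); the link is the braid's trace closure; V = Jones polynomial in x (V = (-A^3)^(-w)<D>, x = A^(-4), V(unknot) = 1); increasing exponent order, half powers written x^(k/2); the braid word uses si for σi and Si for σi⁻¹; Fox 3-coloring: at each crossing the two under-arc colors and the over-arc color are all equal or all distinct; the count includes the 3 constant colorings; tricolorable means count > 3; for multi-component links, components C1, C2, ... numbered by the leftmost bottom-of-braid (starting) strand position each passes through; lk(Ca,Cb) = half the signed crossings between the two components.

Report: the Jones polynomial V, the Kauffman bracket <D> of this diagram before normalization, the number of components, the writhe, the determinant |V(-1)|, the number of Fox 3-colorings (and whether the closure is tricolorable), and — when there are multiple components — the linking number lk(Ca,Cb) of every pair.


V = 1
<D> = 1 (w = 0)
1 component over 4 crossings, w = 0
3 Fox colorings among 3^4, |V(-1)| = 1: not tricolorable
why: |V(-1)| = 1: so not tricolorable, since 3 does not divide 1


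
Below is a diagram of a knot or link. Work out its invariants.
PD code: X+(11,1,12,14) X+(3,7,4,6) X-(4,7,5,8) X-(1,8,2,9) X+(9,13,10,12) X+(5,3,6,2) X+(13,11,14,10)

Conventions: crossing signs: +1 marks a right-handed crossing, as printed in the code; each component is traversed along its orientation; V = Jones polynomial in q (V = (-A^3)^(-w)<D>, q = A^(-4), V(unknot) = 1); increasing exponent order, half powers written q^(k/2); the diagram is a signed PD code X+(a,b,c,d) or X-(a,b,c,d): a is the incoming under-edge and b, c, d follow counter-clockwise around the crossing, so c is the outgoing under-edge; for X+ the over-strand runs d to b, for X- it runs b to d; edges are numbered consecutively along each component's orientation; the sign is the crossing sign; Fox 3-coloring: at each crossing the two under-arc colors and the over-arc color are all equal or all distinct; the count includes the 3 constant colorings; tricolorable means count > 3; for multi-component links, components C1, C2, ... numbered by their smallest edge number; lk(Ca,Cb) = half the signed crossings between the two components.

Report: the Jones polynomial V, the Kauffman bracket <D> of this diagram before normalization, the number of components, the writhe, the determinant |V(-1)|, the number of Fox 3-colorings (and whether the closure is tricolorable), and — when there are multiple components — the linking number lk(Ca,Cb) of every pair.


V = q + q^3 - q^4
<D> = A^-7 - A^-3 - A^5 (w = +3)
1 component over 7 crossings, w = +3
9 Fox colorings among 3^7, |V(-1)| = 3: tricolorable
why: V spans 3 powers of q: at least 3 crossings in any diagram


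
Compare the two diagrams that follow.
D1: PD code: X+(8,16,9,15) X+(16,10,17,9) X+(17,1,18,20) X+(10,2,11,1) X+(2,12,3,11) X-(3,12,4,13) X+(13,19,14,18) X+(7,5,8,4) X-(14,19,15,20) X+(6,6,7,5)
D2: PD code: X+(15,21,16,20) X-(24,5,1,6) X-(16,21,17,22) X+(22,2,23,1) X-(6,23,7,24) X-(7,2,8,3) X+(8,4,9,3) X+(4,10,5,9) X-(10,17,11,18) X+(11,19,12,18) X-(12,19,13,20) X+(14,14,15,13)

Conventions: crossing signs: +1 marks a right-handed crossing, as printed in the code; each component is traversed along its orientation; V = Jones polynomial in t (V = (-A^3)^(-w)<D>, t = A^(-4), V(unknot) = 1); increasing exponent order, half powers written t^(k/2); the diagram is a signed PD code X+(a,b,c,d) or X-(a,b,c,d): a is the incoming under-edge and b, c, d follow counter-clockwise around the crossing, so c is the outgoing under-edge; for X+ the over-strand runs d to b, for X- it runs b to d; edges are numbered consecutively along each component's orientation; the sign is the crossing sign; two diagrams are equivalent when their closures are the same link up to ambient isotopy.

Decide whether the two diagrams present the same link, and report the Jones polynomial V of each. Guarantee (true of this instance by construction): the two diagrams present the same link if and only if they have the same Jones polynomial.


same link: no
V(D1) = t + t^3 - t^4  [10 crossings, <D> = -A^2 + A^6 + A^14, w = +6]
V(D2) = t^-2 - t^-1 + 1 - t + t^2  (w 0, c 12, <D> = A^-8 - A^-4 + 1 - A^4 + A^8)
note: V(t) takes 2 values over 2 diagrams, fixing the grouping


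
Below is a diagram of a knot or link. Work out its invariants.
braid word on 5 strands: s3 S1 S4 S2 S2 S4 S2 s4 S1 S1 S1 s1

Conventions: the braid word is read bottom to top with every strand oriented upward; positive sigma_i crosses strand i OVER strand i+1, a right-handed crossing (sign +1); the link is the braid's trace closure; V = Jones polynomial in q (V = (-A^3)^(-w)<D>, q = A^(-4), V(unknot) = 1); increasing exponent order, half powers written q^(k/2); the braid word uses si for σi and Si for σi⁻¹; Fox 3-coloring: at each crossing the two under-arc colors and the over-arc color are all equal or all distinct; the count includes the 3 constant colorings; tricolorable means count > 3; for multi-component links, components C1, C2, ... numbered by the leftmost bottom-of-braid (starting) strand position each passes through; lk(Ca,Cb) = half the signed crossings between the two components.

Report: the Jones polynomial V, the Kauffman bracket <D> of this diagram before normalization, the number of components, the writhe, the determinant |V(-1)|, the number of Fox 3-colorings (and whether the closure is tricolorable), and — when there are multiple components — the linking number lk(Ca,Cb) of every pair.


Jones polynomial: V(q) = q^-8 - 2q^-7 + q^-6 - 2q^-5 + 2q^-4 + q^-2
<D> = A^-10 + 2A^-2 - 2A^2 + A^6 - 2A^10 + A^14; writhe -6
components 1, writhe -6 (12 crossings)
3-colorings: 27 of 3^12, det 9 — tricolorable
note: det 9 = |V(-1)|; divisible by 3, so tricolorable


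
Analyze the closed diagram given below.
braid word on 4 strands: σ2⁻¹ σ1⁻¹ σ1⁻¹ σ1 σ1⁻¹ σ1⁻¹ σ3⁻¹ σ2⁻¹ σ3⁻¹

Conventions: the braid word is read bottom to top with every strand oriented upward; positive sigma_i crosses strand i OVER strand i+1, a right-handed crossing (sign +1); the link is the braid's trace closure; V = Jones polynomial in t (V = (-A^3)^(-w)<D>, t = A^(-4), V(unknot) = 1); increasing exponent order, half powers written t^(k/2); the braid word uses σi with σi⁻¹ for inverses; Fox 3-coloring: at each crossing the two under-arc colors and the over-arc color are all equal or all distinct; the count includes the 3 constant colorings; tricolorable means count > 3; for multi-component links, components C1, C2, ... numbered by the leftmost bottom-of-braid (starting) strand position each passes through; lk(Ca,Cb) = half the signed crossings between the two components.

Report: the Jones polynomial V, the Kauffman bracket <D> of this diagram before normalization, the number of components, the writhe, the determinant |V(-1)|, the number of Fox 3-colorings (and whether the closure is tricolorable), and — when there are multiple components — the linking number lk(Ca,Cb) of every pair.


Jones polynomial: V(t) = t^-8 - 2t^-7 + t^-6 - 2t^-5 + 2t^-4 + t^-2
<D> = -A^-13 - 2A^-5 + 2A^-1 - A^3 + 2A^7 - A^11; writhe -7
components 1, writhe -7 (9 crossings)
3-colorings: 27 of 3^9, det 9 — tricolorable
note: free reduction leaves σ2⁻¹ σ1⁻¹ σ1⁻¹ σ1⁻¹ σ3⁻¹ σ2⁻¹ σ3⁻¹ of the original 9 letters


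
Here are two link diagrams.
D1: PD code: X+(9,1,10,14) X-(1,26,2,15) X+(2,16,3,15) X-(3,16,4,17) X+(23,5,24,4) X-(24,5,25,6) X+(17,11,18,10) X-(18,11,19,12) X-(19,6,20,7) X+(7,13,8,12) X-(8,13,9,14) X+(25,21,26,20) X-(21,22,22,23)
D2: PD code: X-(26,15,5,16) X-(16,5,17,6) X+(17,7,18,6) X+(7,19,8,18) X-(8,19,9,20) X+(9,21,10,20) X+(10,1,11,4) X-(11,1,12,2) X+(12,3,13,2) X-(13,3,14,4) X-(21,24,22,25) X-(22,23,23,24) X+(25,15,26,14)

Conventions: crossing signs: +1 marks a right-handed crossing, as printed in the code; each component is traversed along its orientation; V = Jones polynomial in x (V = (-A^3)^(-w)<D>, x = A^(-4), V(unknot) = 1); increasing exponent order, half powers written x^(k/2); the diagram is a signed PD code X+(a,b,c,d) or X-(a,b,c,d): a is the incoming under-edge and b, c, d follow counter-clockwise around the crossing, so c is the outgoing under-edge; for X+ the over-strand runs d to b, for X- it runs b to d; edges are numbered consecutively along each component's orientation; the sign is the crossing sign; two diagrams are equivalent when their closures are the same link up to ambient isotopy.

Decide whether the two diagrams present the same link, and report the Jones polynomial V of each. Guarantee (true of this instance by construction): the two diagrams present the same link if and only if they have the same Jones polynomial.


equivalent: no
D1 (bracket A^-1 + A^7; 13 crossings at w = -1): V = -x^(-5/2) - x^(-1/2)
D2 (bracket A^-5 + A^-1; 13 crossings at w = -1): V = -x^(-1/2) - x^(1/2)
key observation: 2 values of V(x) split the 2 diagrams


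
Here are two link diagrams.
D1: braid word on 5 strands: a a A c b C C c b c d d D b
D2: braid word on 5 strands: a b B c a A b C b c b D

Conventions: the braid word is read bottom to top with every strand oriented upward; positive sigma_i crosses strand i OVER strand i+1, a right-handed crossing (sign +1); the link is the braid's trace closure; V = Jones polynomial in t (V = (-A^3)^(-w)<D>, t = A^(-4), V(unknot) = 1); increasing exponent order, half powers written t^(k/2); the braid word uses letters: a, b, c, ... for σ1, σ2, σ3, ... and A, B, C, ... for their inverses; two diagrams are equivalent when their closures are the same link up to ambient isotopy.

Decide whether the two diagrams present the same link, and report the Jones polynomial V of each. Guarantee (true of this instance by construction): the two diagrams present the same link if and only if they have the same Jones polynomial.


equivalent: yes
V(D1) = t + 2t^3 + t^5  (w +6, c 14, <D> = A^-2 + 2A^6 + A^14)
D2 (bracket A^-8 + 2 + A^8; 12 crossings at w = +4): V = t + 2t^3 + t^5
why: all 2 diagrams share one V(t), hence one class


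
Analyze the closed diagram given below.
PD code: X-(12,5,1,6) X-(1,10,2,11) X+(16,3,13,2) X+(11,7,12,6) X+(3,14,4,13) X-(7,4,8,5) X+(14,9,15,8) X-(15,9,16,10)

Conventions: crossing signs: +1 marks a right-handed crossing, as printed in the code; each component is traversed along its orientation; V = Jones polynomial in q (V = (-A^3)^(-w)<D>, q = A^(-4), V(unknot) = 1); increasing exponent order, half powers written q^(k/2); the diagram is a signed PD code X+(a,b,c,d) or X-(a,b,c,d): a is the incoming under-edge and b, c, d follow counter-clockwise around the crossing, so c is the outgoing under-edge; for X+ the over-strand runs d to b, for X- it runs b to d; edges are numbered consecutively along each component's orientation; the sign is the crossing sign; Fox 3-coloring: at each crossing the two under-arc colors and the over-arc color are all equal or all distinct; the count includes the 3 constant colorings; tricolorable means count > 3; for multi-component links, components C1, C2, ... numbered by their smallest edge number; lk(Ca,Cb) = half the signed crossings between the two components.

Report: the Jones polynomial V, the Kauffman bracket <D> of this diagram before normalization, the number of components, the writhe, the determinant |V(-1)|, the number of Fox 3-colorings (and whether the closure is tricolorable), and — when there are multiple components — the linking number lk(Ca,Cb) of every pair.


Jones polynomial: V(q) = -q^(1/2) - q^(5/2)
<D> = -A^-10 - A^-2; writhe 0
components 2, writhe 0 (8 crossings)
linking number lk(C1,C2) = +1
3-colorings: 3 of 3^8, det 2 — not tricolorable
note: w = 0 (over 8 crossings) is diagram-only; (-A^3)^(0) removes it from V


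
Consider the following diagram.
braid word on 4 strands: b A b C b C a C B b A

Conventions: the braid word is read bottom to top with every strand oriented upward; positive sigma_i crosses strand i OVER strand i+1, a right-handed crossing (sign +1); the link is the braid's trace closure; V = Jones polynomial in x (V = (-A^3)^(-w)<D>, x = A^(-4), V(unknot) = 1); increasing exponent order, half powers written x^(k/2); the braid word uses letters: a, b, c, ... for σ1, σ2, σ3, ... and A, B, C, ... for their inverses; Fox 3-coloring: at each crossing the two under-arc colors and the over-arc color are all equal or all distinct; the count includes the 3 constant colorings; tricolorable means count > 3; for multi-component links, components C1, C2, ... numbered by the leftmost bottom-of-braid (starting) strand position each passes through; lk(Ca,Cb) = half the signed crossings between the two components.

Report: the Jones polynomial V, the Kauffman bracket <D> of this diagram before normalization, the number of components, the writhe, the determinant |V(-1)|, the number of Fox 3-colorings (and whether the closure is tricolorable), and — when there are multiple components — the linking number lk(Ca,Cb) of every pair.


Jones polynomial: V(x) = -x^-3 + 2x^-2 - 2x^-1 + 3 - 2x + 2x^2 - x^3
<D> = A^-15 - 2A^-11 + 2A^-7 - 3A^-3 + 2A - 2A^5 + A^9; writhe -1
components 1, writhe -1 (11 crossings)
3-colorings: 3 of 3^11, det 13 — not tricolorable
note: palindromic: swapping x for 1/x fixes V


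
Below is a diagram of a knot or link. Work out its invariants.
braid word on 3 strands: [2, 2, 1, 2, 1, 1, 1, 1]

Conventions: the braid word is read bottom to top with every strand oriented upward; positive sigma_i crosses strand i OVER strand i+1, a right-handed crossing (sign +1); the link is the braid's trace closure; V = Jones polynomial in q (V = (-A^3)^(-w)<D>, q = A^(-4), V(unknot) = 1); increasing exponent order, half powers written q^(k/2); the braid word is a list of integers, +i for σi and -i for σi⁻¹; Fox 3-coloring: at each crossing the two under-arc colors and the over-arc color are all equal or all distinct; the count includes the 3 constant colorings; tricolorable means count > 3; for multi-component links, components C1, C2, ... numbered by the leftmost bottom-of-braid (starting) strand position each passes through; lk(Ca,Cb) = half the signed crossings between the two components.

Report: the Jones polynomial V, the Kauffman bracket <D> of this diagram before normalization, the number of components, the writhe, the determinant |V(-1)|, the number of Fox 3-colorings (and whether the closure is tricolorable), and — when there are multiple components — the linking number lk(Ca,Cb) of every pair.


V(q) = q^3 + q^5 - q^6 + q^7 - q^8 + q^9 - q^10
bracket: -A^-16 + A^-12 - A^-8 + A^-4 - 1 + A^4 + A^12, w = +8
1 component, writhe +8, over 8 crossings
det 7, colorings 3 of 3^8 — not tricolorable
observation: w = +8 (over 8 crossings) is diagram-only; (-A^3)^(-8) removes it from V


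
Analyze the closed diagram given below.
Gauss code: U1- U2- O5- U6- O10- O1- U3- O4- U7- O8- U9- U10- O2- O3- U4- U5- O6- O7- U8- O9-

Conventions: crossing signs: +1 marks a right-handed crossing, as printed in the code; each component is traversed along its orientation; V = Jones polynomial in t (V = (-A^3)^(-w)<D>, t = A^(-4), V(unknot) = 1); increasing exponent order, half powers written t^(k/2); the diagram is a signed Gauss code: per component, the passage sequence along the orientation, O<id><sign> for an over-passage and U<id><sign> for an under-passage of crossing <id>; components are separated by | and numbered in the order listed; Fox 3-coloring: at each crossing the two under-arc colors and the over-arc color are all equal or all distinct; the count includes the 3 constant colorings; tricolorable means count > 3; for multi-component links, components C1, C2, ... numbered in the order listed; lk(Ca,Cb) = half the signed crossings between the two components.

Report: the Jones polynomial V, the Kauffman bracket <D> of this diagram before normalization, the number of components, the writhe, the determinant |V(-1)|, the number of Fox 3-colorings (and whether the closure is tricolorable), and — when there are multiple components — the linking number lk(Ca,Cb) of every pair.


V(t) = -t^-12 + t^-11 - t^-10 + t^-9 - t^-8 + t^-6 + t^-4
bracket: A^-14 + A^-6 - A^2 + A^6 - A^10 + A^14 - A^18, w = -10
1 component, writhe -10, over 10 crossings
det 3, colorings 9 of 3^10 — tricolorable
observation: the span of V is 8, forcing >= 8 crossings in any diagram


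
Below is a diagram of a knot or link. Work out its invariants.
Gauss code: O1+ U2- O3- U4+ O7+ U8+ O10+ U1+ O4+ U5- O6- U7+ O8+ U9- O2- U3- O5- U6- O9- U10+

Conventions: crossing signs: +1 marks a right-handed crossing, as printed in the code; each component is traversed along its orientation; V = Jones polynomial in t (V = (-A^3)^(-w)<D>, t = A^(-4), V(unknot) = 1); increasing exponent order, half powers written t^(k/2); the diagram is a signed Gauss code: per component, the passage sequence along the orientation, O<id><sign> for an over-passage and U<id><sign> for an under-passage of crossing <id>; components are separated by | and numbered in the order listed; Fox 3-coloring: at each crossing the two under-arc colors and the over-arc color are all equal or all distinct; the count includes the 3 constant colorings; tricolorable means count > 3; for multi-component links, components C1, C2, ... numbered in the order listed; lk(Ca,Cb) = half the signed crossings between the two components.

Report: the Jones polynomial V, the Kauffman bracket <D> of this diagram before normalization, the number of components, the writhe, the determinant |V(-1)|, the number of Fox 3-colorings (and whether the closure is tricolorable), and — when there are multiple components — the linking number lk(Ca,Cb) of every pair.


V(t) = -t^-5 + 3t^-4 - 7t^-3 + 10t^-2 - 12t^-1 + 15 - 12t + 10t^2 - 7t^3 + 3t^4 - t^5
bracket: -A^-20 + 3A^-16 - 7A^-12 + 10A^-8 - 12A^-4 + 15 - 12A^4 + 10A^8 - 7A^12 + 3A^16 - A^20, w = 0
1 component, writhe 0, over 10 crossings
det 81, colorings 27 of 3^10 — tricolorable
observation: w = 0 (over 10 crossings) is diagram-only; (-A^3)^(0) removes it from V


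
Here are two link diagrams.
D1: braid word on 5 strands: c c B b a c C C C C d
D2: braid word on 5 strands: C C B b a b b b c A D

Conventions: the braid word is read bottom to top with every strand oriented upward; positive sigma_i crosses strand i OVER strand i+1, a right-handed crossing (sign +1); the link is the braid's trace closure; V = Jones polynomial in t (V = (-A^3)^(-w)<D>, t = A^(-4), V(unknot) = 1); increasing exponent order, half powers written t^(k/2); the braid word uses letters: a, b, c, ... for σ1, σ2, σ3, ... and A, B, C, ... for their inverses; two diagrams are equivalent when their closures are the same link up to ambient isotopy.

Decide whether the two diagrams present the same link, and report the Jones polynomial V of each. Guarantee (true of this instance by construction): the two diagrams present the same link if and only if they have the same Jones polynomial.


equivalent: no
D1 (bracket A + A^5; 11 crossings at w = +1): V = -t^(-1/2) - t^(1/2)
V(D2) = -t^(1/2) - t^(3/2) - t^(5/2) + t^(9/2)  (w +1, c 11, <D> = -A^-15 + A^-7 + A^-3 + A)
key observation: 2 classes among 2 diagrams; unequal V(t) rules out equality


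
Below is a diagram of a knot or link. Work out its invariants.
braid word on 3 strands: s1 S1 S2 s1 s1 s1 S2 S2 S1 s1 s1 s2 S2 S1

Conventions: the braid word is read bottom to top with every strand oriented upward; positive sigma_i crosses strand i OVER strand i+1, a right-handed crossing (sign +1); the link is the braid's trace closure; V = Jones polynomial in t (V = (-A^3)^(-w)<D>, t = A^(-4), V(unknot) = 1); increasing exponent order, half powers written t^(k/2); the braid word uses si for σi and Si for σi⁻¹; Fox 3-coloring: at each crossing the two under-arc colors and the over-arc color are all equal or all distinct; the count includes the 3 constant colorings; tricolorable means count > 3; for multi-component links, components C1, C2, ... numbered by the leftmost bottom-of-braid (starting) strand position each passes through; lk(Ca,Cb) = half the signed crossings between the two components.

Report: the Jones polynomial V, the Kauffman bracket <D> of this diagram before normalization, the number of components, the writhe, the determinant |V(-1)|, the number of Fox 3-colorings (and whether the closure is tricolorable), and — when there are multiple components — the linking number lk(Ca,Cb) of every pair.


V(t) = -t^-3 + t^-2 - t^-1 + 3 - t + t^2 - t^3
bracket: -A^-12 + A^-8 - A^-4 + 3 - A^4 + A^8 - A^12, w = 0
1 component, writhe 0, over 14 crossings
det 9, colorings 27 of 3^14 — tricolorable
observation: free reduction leaves σ2⁻¹ σ1 σ1 σ1 σ2⁻¹ σ2⁻¹ of the original 14 letters
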